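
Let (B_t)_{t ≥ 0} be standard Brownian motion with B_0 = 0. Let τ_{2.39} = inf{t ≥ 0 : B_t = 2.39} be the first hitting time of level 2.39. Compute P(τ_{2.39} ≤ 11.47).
P(τ_{2.39} ≤ 11.47) = 2(1 − Φ(2.39/√11.47)) = 2(1 − Φ(0.7057)) ≈ 0.4804

By the reflection principle for standard BM, P(τ_b ≤ t) = 2 · P(B_t ≥ b). Since B_t ~ N(0, t), P(B_t ≥ 2.39) = 1 − Φ(2.39/√t) = 1 − Φ(2.39/√11.47) = 1 − Φ(0.7057) ≈ 0.24019. Doubling: P(τ_{2.39} ≤ 11.47) ≈ 2 · 0.24019 = 0.48038 ≈ 0.4804.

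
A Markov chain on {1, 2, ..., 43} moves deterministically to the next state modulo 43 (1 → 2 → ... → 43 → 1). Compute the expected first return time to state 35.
E[T_35 | X_0 = 35] = 43

The chain cycles deterministically, so starting at state 35 it returns in exactly 43 steps. Equivalently, the stationary distribution is uniform π_j = 1/43 for every state j, so by Kac's formula E[T_35] = 1/π_35 = 43.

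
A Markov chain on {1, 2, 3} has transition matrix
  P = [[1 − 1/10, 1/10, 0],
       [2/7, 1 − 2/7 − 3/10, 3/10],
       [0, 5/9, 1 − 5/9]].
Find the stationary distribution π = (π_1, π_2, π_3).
π = (1000/1539, 350/1539, 7/57)

This is a birth-death chain on three states, which satisfies detailed balance: π_1 · P_{12} = π_2 · P_{21} and π_2 · P_{23} = π_3 · P_{32}.
From π_1 · 1/10 = π_2 · 2/7: π_2/π_1 = (1/10)/(2/7) = 7/20.
From π_2 · 3/10 = π_3 · 5/9: π_3/π_2 = (3/10)/(5/9) = 27/50.
Take π_1 proportional to 1; then unnormalized π = (1, 7/20, 189/1000). Normalize by dividing by the sum 1539/1000:
  π = (1000/1539, 350/1539, 7/57).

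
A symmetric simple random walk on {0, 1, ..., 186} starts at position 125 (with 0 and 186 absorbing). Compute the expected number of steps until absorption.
E[τ | X_0 = 125] = 7625

Let v_k = E[τ | X_0 = k]. Boundary: v_0 = v_186 = 0. Recurrence: v_k = 1 + (v_{k-1} + v_{k+1})/2 for 1 ≤ k ≤ 185. The particular solution to v_k − (v_{k-1} + v_{k+1})/2 = 1 is v_k = −k^2. Adding homogeneous solution A + B k and matching boundaries gives v_k = k (186 − k). Substituting k = 125: v_125 = 125 · 61 = 7625.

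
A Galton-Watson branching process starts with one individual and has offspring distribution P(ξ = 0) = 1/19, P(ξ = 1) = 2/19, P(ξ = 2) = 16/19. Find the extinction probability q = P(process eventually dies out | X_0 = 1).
q = 1/16

The pgf is f(s) = 1/19 + 2/19·s + 16/19·s². The extinction probability q is the smallest fixed point of f in [0, 1]. Setting s = f(s):
  16/19·s² + (2/19 − 1)·s + 1/19 = 0
  16/19·s² − (1/19 + 16/19)·s + 1/19 = 0
which factors as (s − 1)·(16/19·s − 1/19) = 0, giving roots s = 1 and s = (1/19)/(16/19) = 1/16.
Mean offspring μ = 2/19 + 2·16/19 = 34/19 > 1 (supercritical), so q < 1. The extinction probability is the smaller root: q = (1/19)/(16/19) = 1/16.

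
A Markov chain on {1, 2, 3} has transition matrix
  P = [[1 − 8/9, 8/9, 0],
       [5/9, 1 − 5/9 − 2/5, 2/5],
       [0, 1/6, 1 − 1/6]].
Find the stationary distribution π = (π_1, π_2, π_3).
π = (25/161, 40/161, 96/161)

This is a birth-death chain on three states, which satisfies detailed balance: π_1 · P_{12} = π_2 · P_{21} and π_2 · P_{23} = π_3 · P_{32}.
From π_1 · 8/9 = π_2 · 5/9: π_2/π_1 = (8/9)/(5/9) = 8/5.
From π_2 · 2/5 = π_3 · 1/6: π_3/π_2 = (2/5)/(1/6) = 12/5.
Take π_1 proportional to 1; then unnormalized π = (1, 8/5, 96/25). Normalize by dividing by the sum 161/25:
  π = (25/161, 40/161, 96/161).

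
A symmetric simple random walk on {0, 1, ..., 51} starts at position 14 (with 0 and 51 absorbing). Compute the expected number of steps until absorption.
E[τ | X_0 = 14] = 518

Let v_k = E[τ | X_0 = k]. Boundary: v_0 = v_51 = 0. Recurrence: v_k = 1 + (v_{k-1} + v_{k+1})/2 for 1 ≤ k ≤ 50. The particular solution to v_k − (v_{k-1} + v_{k+1})/2 = 1 is v_k = −k^2. Adding homogeneous solution A + B k and matching boundaries gives v_k = k (51 − k). Substituting k = 14: v_14 = 14 · 37 = 518.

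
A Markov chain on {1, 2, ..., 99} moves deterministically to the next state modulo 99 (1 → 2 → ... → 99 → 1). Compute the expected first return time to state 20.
E[T_20 | X_0 = 20] = 99

The chain cycles deterministically, so starting at state 20 it returns in exactly 99 steps. Equivalently, the stationary distribution is uniform π_j = 1/99 for every state j, so by Kac's formula E[T_20] = 1/π_20 = 99.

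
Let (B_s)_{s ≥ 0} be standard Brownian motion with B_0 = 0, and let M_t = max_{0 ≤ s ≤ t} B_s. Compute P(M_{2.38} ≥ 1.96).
P(M_{2.38} ≥ 1.96) = 2·P(B_{2.38} ≥ 1.96) = 2(1 − Φ(1.96/√2.38)) ≈ 0.2039

By the reflection principle for Brownian motion, P(M_t ≥ a) = 2 · P(B_t ≥ a) for a ≥ 0. Since B_t ~ N(0, t), P(B_t ≥ 1.96) = 1 − Φ(1.96/√t) = 1 − Φ(1.96/√2.38) = 1 − Φ(1.2705). So
  P(M_{2.38} ≥ 1.96) = 2(1 − Φ(1.2705)) ≈ 0.2039.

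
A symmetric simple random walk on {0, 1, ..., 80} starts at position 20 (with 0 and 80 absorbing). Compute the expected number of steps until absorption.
E[τ | X_0 = 20] = 1200

Let v_k = E[τ | X_0 = k]. Boundary: v_0 = v_80 = 0. Recurrence: v_k = 1 + (v_{k-1} + v_{k+1})/2 for 1 ≤ k ≤ 79. The particular solution to v_k − (v_{k-1} + v_{k+1})/2 = 1 is v_k = −k^2. Adding homogeneous solution A + B k and matching boundaries gives v_k = k (80 − k). Substituting k = 20: v_20 = 20 · 60 = 1200.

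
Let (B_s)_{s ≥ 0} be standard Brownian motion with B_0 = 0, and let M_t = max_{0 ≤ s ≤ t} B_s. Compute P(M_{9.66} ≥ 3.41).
P(M_{9.66} ≥ 3.41) = 2·P(B_{9.66} ≥ 3.41) = 2(1 − Φ(3.41/√9.66)) ≈ 0.2726

By the reflection principle for Brownian motion, P(M_t ≥ a) = 2 · P(B_t ≥ a) for a ≥ 0. Since B_t ~ N(0, t), P(B_t ≥ 3.41) = 1 − Φ(3.41/√t) = 1 − Φ(3.41/√9.66) = 1 − Φ(1.0971). So
  P(M_{9.66} ≥ 3.41) = 2(1 − Φ(1.0971)) ≈ 0.2726.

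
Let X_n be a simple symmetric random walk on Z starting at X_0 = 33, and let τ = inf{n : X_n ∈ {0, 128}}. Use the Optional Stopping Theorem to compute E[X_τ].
E[X_τ] = 33

X_n is a martingale and τ is a bounded-mean stopping time (indeed τ is finite a.s. with bounded expectation since the walk is in a bounded region). By the OST, E[X_τ] = E[X_0] = 33. Equivalently: E[X_τ] = 128 · P(hit 128 first) + 0 · P(hit 0 first) = 128 · (33/128) = 33.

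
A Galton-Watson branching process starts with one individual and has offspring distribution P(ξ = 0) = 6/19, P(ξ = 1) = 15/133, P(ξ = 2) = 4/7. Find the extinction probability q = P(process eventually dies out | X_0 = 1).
q = 21/38

The pgf is f(s) = 6/19 + 15/133·s + 4/7·s². The extinction probability q is the smallest fixed point of f in [0, 1]. Setting s = f(s):
  4/7·s² + (15/133 − 1)·s + 6/19 = 0
  4/7·s² − (6/19 + 4/7)·s + 6/19 = 0
which factors as (s − 1)·(4/7·s − 6/19) = 0, giving roots s = 1 and s = (6/19)/(4/7) = 21/38.
Mean offspring μ = 15/133 + 2·4/7 = 167/133 > 1 (supercritical), so q < 1. The extinction probability is the smaller root: q = (6/19)/(4/7) = 21/38.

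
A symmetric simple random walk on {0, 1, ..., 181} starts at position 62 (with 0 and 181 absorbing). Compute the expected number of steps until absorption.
E[τ | X_0 = 62] = 7378

Let v_k = E[τ | X_0 = k]. Boundary: v_0 = v_181 = 0. Recurrence: v_k = 1 + (v_{k-1} + v_{k+1})/2 for 1 ≤ k ≤ 180. The particular solution to v_k − (v_{k-1} + v_{k+1})/2 = 1 is v_k = −k^2. Adding homogeneous solution A + B k and matching boundaries gives v_k = k (181 − k). Substituting k = 62: v_62 = 62 · 119 = 7378.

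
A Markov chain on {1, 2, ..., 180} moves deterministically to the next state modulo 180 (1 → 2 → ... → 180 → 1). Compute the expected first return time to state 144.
E[T_144 | X_0 = 144] = 180

The chain cycles deterministically, so starting at state 144 it returns in exactly 180 steps. Equivalently, the stationary distribution is uniform π_j = 1/180 for every state j, so by Kac's formula E[T_144] = 1/π_144 = 180.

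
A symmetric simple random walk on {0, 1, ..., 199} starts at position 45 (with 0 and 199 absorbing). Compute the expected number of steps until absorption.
E[τ | X_0 = 45] = 6930

Let v_k = E[τ | X_0 = k]. Boundary: v_0 = v_199 = 0. Recurrence: v_k = 1 + (v_{k-1} + v_{k+1})/2 for 1 ≤ k ≤ 198. The particular solution to v_k − (v_{k-1} + v_{k+1})/2 = 1 is v_k = −k^2. Adding homogeneous solution A + B k and matching boundaries gives v_k = k (199 − k). Substituting k = 45: v_45 = 45 · 154 = 6930.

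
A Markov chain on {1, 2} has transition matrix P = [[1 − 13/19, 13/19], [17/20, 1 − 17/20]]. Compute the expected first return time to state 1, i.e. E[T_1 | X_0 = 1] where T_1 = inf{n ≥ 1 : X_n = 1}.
E[T_1 | X_0 = 1] = 1/π_1 = 583/323

For an irreducible recurrent Markov chain with stationary distribution π, E[T_i | X_0 = i] = 1/π_i (Kac's formula). Here π_1 = (17/20)/(13/19 + 17/20) = (17/20)/(583/380) = 323/583, so E[T_1 | X_0 = 1] = 1/π_1 = (13/19 + 17/20)/(17/20) = (583/380)/(17/20) = 583/323.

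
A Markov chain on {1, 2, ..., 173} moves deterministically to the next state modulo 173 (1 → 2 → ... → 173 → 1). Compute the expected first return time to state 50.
E[T_50 | X_0 = 50] = 173

The chain cycles deterministically, so starting at state 50 it returns in exactly 173 steps. Equivalently, the stationary distribution is uniform π_j = 1/173 for every state j, so by Kac's formula E[T_50] = 1/π_50 = 173.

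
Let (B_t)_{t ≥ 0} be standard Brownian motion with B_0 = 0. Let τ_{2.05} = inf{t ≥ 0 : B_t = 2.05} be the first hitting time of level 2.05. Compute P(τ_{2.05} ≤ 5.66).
P(τ_{2.05} ≤ 5.66) = 2(1 − Φ(2.05/√5.66)) = 2(1 − Φ(0.8617)) ≈ 0.3889

By the reflection principle for standard BM, P(τ_b ≤ t) = 2 · P(B_t ≥ b). Since B_t ~ N(0, t), P(B_t ≥ 2.05) = 1 − Φ(2.05/√t) = 1 − Φ(2.05/√5.66) = 1 − Φ(0.8617) ≈ 0.19443. Doubling: P(τ_{2.05} ≤ 5.66) ≈ 2 · 0.19443 = 0.38886 ≈ 0.3889.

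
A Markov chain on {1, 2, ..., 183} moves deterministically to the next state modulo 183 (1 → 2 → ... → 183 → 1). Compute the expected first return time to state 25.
E[T_25 | X_0 = 25] = 183

The chain cycles deterministically, so starting at state 25 it returns in exactly 183 steps. Equivalently, the stationary distribution is uniform π_j = 1/183 for every state j, so by Kac's formula E[T_25] = 1/π_25 = 183.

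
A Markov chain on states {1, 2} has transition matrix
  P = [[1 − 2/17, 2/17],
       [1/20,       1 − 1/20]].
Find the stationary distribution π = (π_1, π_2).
π_1 = 17/57, π_2 = 40/57

Solve πP = π with π_1 + π_2 = 1. From πP = π: π_1 · (1 − 2/17) + π_2 · 1/20 = π_1 ⇒ π_2 · 1/20 = π_1 · 2/17 ⇒ π_2/π_1 = (2/17)/(1/20) = 40/17. Together with π_1 + π_2 = 1:
  π_1 = (1/20)/(2/17 + 1/20) = (1/20)/(57/340) = 17/57,
  π_2 = (2/17)/(2/17 + 1/20) = (2/17)/(57/340) = 40/57.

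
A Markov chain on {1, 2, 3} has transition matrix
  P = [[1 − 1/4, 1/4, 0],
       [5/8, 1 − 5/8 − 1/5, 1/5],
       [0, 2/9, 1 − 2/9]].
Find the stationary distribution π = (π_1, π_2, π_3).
π = (25/44, 5/22, 9/44)

This is a birth-death chain on three states, which satisfies detailed balance: π_1 · P_{12} = π_2 · P_{21} and π_2 · P_{23} = π_3 · P_{32}.
From π_1 · 1/4 = π_2 · 5/8: π_2/π_1 = (1/4)/(5/8) = 2/5.
From π_2 · 1/5 = π_3 · 2/9: π_3/π_2 = (1/5)/(2/9) = 9/10.
Take π_1 proportional to 1; then unnormalized π = (1, 2/5, 9/25). Normalize by dividing by the sum 44/25:
  π = (25/44, 5/22, 9/44).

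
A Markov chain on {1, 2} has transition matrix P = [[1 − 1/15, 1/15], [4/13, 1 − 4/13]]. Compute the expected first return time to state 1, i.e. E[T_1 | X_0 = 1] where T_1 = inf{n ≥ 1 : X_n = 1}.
E[T_1 | X_0 = 1] = 1/π_1 = 73/60

For an irreducible recurrent Markov chain with stationary distribution π, E[T_i | X_0 = i] = 1/π_i (Kac's formula). Here π_1 = (4/13)/(1/15 + 4/13) = (4/13)/(73/195) = 60/73, so E[T_1 | X_0 = 1] = 1/π_1 = (1/15 + 4/13)/(4/13) = (73/195)/(4/13) = 73/60.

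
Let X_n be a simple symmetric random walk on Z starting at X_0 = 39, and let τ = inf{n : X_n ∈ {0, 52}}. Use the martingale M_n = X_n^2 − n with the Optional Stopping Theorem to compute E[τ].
E[τ] = 507

M_n = X_n^2 − n is a martingale (since E[X_{n+1}^2 | F_n] = X_n^2 + 1). By OST (τ has finite mean in a bounded region), E[M_τ] = E[M_0] = X_0^2 − 0 = 39^2 = 1521. Also E[M_τ] = E[X_τ^2] − E[τ]. The walk exits at 0 or 52, with P(hit 52 first) = 39/52, so E[X_τ^2] = 52^2 · 39/52 + 0 = 2028. Thus E[τ] = E[X_τ^2] − E[M_τ] = 2028 − 1521 = 507 = 39(52 − 39) = 507.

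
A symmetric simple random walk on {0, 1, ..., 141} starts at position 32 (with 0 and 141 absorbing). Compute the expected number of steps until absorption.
E[τ | X_0 = 32] = 3488

Let v_k = E[τ | X_0 = k]. Boundary: v_0 = v_141 = 0. Recurrence: v_k = 1 + (v_{k-1} + v_{k+1})/2 for 1 ≤ k ≤ 140. The particular solution to v_k − (v_{k-1} + v_{k+1})/2 = 1 is v_k = −k^2. Adding homogeneous solution A + B k and matching boundaries gives v_k = k (141 − k). Substituting k = 32: v_32 = 32 · 109 = 3488.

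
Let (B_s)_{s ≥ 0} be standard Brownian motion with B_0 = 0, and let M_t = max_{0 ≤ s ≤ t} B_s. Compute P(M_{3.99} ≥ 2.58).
P(M_{3.99} ≥ 2.58) = 2·P(B_{3.99} ≥ 2.58) = 2(1 − Φ(2.58/√3.99)) ≈ 0.1965

By the reflection principle for Brownian motion, P(M_t ≥ a) = 2 · P(B_t ≥ a) for a ≥ 0. Since B_t ~ N(0, t), P(B_t ≥ 2.58) = 1 − Φ(2.58/√t) = 1 − Φ(2.58/√3.99) = 1 − Φ(1.2916). So
  P(M_{3.99} ≥ 2.58) = 2(1 − Φ(1.2916)) ≈ 0.1965.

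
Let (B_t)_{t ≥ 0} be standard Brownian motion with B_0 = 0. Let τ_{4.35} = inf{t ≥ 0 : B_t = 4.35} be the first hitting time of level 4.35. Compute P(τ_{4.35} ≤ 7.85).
P(τ_{4.35} ≤ 7.85) = 2(1 − Φ(4.35/√7.85)) = 2(1 − Φ(1.5526)) ≈ 0.1205

By the reflection principle for standard BM, P(τ_b ≤ t) = 2 · P(B_t ≥ b). Since B_t ~ N(0, t), P(B_t ≥ 4.35) = 1 − Φ(4.35/√t) = 1 − Φ(4.35/√7.85) = 1 − Φ(1.5526) ≈ 0.06026. Doubling: P(τ_{4.35} ≤ 7.85) ≈ 2 · 0.06026 = 0.12052 ≈ 0.1205.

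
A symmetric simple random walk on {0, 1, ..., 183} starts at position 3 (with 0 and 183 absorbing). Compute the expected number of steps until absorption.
E[τ | X_0 = 3] = 540

Let v_k = E[τ | X_0 = k]. Boundary: v_0 = v_183 = 0. Recurrence: v_k = 1 + (v_{k-1} + v_{k+1})/2 for 1 ≤ k ≤ 182. The particular solution to v_k − (v_{k-1} + v_{k+1})/2 = 1 is v_k = −k^2. Adding homogeneous solution A + B k and matching boundaries gives v_k = k (183 − k). Substituting k = 3: v_3 = 3 · 180 = 540.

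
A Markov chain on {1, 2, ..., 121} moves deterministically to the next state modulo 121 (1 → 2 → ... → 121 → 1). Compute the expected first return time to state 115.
E[T_115 | X_0 = 115] = 121

The chain cycles deterministically, so starting at state 115 it returns in exactly 121 steps. Equivalently, the stationary distribution is uniform π_j = 1/121 for every state j, so by Kac's formula E[T_115] = 1/π_115 = 121.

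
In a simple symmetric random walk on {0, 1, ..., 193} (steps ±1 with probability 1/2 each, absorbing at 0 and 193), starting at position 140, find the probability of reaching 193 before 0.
P(hit 193 before 0) = 140/193

Let u_k = P(hit 193 before 0 | start at k). Then u_0 = 0, u_193 = 1, and u_k = u_{k-1}/2 + u_{k+1}/2 for 1 ≤ k ≤ 192. This harmonic recurrence is solved by u_k = k/193, giving u_140 = 140/193.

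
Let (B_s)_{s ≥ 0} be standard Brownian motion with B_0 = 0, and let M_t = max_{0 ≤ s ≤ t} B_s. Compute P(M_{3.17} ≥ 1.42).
P(M_{3.17} ≥ 1.42) = 2·P(B_{3.17} ≥ 1.42) = 2(1 − Φ(1.42/√3.17)) ≈ 0.4251

By the reflection principle for Brownian motion, P(M_t ≥ a) = 2 · P(B_t ≥ a) for a ≥ 0. Since B_t ~ N(0, t), P(B_t ≥ 1.42) = 1 − Φ(1.42/√t) = 1 − Φ(1.42/√3.17) = 1 − Φ(0.7976). So
  P(M_{3.17} ≥ 1.42) = 2(1 − Φ(0.7976)) ≈ 0.4251.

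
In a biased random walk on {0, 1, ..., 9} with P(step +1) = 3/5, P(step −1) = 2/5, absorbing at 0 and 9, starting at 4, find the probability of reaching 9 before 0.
P(hit 9 before 0) = (1 − (2/3)^4) / (1 − (2/3)^9) = 15795/19171

Let u_k denote P(reach 9 before 0 | start at k). Boundary: u_0 = 0, u_9 = 1. Recurrence: u_k = 3/5·u_{k+1} + 2/5·u_{k-1} for 1 ≤ k ≤ 8. Try u_k = A + B·r^k with r = q/p = (2/5)/(3/5) = 2/3. Substitution satisfies the recurrence; boundary conditions give:
  u_k = (1 − r^k) / (1 − r^N) = (1 − (2/3)^4) / (1 − (2/3)^9) = 15795/19171.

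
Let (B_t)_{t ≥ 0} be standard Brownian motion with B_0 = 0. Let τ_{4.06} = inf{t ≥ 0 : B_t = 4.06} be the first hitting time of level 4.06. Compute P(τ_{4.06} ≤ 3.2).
P(τ_{4.06} ≤ 3.2) = 2(1 − Φ(4.06/√3.2)) = 2(1 − Φ(2.2696)) ≈ 0.0232

By the reflection principle for standard BM, P(τ_b ≤ t) = 2 · P(B_t ≥ b). Since B_t ~ N(0, t), P(B_t ≥ 4.06) = 1 − Φ(4.06/√t) = 1 − Φ(4.06/√3.2) = 1 − Φ(2.2696) ≈ 0.01162. Doubling: P(τ_{4.06} ≤ 3.2) ≈ 2 · 0.01162 = 0.02324 ≈ 0.0232.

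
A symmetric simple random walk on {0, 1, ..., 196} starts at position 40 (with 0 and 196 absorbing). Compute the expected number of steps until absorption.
E[τ | X_0 = 40] = 6240

Let v_k = E[τ | X_0 = k]. Boundary: v_0 = v_196 = 0. Recurrence: v_k = 1 + (v_{k-1} + v_{k+1})/2 for 1 ≤ k ≤ 195. The particular solution to v_k − (v_{k-1} + v_{k+1})/2 = 1 is v_k = −k^2. Adding homogeneous solution A + B k and matching boundaries gives v_k = k (196 − k). Substituting k = 40: v_40 = 40 · 156 = 6240.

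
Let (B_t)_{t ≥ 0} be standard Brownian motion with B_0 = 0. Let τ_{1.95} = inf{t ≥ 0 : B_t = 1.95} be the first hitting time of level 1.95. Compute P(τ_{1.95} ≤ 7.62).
P(τ_{1.95} ≤ 7.62) = 2(1 − Φ(1.95/√7.62)) = 2(1 − Φ(0.7064)) ≈ 0.4799

By the reflection principle for standard BM, P(τ_b ≤ t) = 2 · P(B_t ≥ b). Since B_t ~ N(0, t), P(B_t ≥ 1.95) = 1 − Φ(1.95/√t) = 1 − Φ(1.95/√7.62) = 1 − Φ(0.7064) ≈ 0.23997. Doubling: P(τ_{1.95} ≤ 7.62) ≈ 2 · 0.23997 = 0.47994 ≈ 0.4799.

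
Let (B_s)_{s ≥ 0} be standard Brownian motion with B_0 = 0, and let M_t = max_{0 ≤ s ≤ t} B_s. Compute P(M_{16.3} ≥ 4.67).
P(M_{16.3} ≥ 4.67) = 2·P(B_{16.3} ≥ 4.67) = 2(1 − Φ(4.67/√16.3)) ≈ 0.2474

By the reflection principle for Brownian motion, P(M_t ≥ a) = 2 · P(B_t ≥ a) for a ≥ 0. Since B_t ~ N(0, t), P(B_t ≥ 4.67) = 1 − Φ(4.67/√t) = 1 − Φ(4.67/√16.3) = 1 − Φ(1.1567). So
  P(M_{16.3} ≥ 4.67) = 2(1 − Φ(1.1567)) ≈ 0.2474.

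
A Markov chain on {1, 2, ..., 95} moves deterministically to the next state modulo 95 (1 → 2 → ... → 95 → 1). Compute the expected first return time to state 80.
E[T_80 | X_0 = 80] = 95

The chain cycles deterministically, so starting at state 80 it returns in exactly 95 steps. Equivalently, the stationary distribution is uniform π_j = 1/95 for every state j, so by Kac's formula E[T_80] = 1/π_80 = 95.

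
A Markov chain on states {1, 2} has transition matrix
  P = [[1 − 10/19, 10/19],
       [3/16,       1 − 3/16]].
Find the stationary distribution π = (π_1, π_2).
π_1 = 57/217, π_2 = 160/217

Solve πP = π with π_1 + π_2 = 1. From πP = π: π_1 · (1 − 10/19) + π_2 · 3/16 = π_1 ⇒ π_2 · 3/16 = π_1 · 10/19 ⇒ π_2/π_1 = (10/19)/(3/16) = 160/57. Together with π_1 + π_2 = 1:
  π_1 = (3/16)/(10/19 + 3/16) = (3/16)/(217/304) = 57/217,
  π_2 = (10/19)/(10/19 + 3/16) = (10/19)/(217/304) = 160/217.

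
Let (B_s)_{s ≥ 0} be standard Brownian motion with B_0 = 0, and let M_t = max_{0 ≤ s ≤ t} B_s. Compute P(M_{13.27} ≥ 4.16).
P(M_{13.27} ≥ 4.16) = 2·P(B_{13.27} ≥ 4.16) = 2(1 − Φ(4.16/√13.27)) ≈ 0.2535

By the reflection principle for Brownian motion, P(M_t ≥ a) = 2 · P(B_t ≥ a) for a ≥ 0. Since B_t ~ N(0, t), P(B_t ≥ 4.16) = 1 − Φ(4.16/√t) = 1 − Φ(4.16/√13.27) = 1 − Φ(1.1420). So
  P(M_{13.27} ≥ 4.16) = 2(1 − Φ(1.1420)) ≈ 0.2535.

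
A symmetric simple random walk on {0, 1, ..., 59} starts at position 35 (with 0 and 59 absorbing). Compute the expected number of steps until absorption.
E[τ | X_0 = 35] = 840

Let v_k = E[τ | X_0 = k]. Boundary: v_0 = v_59 = 0. Recurrence: v_k = 1 + (v_{k-1} + v_{k+1})/2 for 1 ≤ k ≤ 58. The particular solution to v_k − (v_{k-1} + v_{k+1})/2 = 1 is v_k = −k^2. Adding homogeneous solution A + B k and matching boundaries gives v_k = k (59 − k). Substituting k = 35: v_35 = 35 · 24 = 840.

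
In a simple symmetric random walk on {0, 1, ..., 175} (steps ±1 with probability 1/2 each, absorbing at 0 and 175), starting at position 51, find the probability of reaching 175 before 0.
P(hit 175 before 0) = 51/175

Let u_k = P(hit 175 before 0 | start at k). Then u_0 = 0, u_175 = 1, and u_k = u_{k-1}/2 + u_{k+1}/2 for 1 ≤ k ≤ 174. This harmonic recurrence is solved by u_k = k/175, giving u_51 = 51/175.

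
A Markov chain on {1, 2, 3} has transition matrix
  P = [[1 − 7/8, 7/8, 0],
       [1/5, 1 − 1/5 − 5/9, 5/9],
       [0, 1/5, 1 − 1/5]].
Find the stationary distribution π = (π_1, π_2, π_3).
π = (36/631, 315/1262, 875/1262)

This is a birth-death chain on three states, which satisfies detailed balance: π_1 · P_{12} = π_2 · P_{21} and π_2 · P_{23} = π_3 · P_{32}.
From π_1 · 7/8 = π_2 · 1/5: π_2/π_1 = (7/8)/(1/5) = 35/8.
From π_2 · 5/9 = π_3 · 1/5: π_3/π_2 = (5/9)/(1/5) = 25/9.
Take π_1 proportional to 1; then unnormalized π = (1, 35/8, 875/72). Normalize by dividing by the sum 631/36:
  π = (36/631, 315/1262, 875/1262).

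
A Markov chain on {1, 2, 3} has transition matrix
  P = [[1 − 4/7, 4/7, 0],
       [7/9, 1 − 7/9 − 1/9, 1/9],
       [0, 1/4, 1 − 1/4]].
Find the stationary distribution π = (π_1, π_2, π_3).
π = (49/101, 36/101, 16/101)

This is a birth-death chain on three states, which satisfies detailed balance: π_1 · P_{12} = π_2 · P_{21} and π_2 · P_{23} = π_3 · P_{32}.
From π_1 · 4/7 = π_2 · 7/9: π_2/π_1 = (4/7)/(7/9) = 36/49.
From π_2 · 1/9 = π_3 · 1/4: π_3/π_2 = (1/9)/(1/4) = 4/9.
Take π_1 proportional to 1; then unnormalized π = (1, 36/49, 16/49). Normalize by dividing by the sum 101/49:
  π = (49/101, 36/101, 16/101).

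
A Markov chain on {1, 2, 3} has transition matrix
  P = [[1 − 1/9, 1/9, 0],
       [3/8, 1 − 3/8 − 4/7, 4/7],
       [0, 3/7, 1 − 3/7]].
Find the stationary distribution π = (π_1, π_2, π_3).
π = (81/137, 24/137, 32/137)

This is a birth-death chain on three states, which satisfies detailed balance: π_1 · P_{12} = π_2 · P_{21} and π_2 · P_{23} = π_3 · P_{32}.
From π_1 · 1/9 = π_2 · 3/8: π_2/π_1 = (1/9)/(3/8) = 8/27.
From π_2 · 4/7 = π_3 · 3/7: π_3/π_2 = (4/7)/(3/7) = 4/3.
Take π_1 proportional to 1; then unnormalized π = (1, 8/27, 32/81). Normalize by dividing by the sum 137/81:
  π = (81/137, 24/137, 32/137).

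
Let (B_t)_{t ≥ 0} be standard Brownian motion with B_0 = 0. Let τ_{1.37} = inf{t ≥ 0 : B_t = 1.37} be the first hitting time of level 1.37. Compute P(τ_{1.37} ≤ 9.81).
P(τ_{1.37} ≤ 9.81) = 2(1 − Φ(1.37/√9.81)) = 2(1 − Φ(0.4374)) ≈ 0.6618

By the reflection principle for standard BM, P(τ_b ≤ t) = 2 · P(B_t ≥ b). Since B_t ~ N(0, t), P(B_t ≥ 1.37) = 1 − Φ(1.37/√t) = 1 − Φ(1.37/√9.81) = 1 − Φ(0.4374) ≈ 0.33091. Doubling: P(τ_{1.37} ≤ 9.81) ≈ 2 · 0.33091 = 0.66182 ≈ 0.6618.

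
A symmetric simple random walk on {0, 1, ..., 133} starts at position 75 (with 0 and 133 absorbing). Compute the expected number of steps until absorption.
E[τ | X_0 = 75] = 4350

Let v_k = E[τ | X_0 = k]. Boundary: v_0 = v_133 = 0. Recurrence: v_k = 1 + (v_{k-1} + v_{k+1})/2 for 1 ≤ k ≤ 132. The particular solution to v_k − (v_{k-1} + v_{k+1})/2 = 1 is v_k = −k^2. Adding homogeneous solution A + B k and matching boundaries gives v_k = k (133 − k). Substituting k = 75: v_75 = 75 · 58 = 4350.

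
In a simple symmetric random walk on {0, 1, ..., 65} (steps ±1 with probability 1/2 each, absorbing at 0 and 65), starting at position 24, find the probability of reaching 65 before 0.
P(hit 65 before 0) = 24/65

Let u_k = P(hit 65 before 0 | start at k). Then u_0 = 0, u_65 = 1, and u_k = u_{k-1}/2 + u_{k+1}/2 for 1 ≤ k ≤ 64. This harmonic recurrence is solved by u_k = k/65, giving u_24 = 24/65.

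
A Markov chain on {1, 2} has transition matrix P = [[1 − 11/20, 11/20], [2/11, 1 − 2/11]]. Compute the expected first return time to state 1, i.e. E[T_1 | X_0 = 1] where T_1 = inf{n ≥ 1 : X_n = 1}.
E[T_1 | X_0 = 1] = 1/π_1 = 161/40

For an irreducible recurrent Markov chain with stationary distribution π, E[T_i | X_0 = i] = 1/π_i (Kac's formula). Here π_1 = (2/11)/(11/20 + 2/11) = (2/11)/(161/220) = 40/161, so E[T_1 | X_0 = 1] = 1/π_1 = (11/20 + 2/11)/(2/11) = (161/220)/(2/11) = 161/40.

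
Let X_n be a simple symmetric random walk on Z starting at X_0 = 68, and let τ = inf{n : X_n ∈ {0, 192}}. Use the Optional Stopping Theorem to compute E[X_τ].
E[X_τ] = 68

X_n is a martingale and τ is a bounded-mean stopping time (indeed τ is finite a.s. with bounded expectation since the walk is in a bounded region). By the OST, E[X_τ] = E[X_0] = 68. Equivalently: E[X_τ] = 192 · P(hit 192 first) + 0 · P(hit 0 first) = 192 · (68/192) = 68.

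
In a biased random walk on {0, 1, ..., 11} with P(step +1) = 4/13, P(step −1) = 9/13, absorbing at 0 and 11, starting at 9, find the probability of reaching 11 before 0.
P(hit 11 before 0) = (1 − (9/4)^9) / (1 − (9/4)^11) = 1238906704/6275373061

Let u_k denote P(reach 11 before 0 | start at k). Boundary: u_0 = 0, u_11 = 1. Recurrence: u_k = 4/13·u_{k+1} + 9/13·u_{k-1} for 1 ≤ k ≤ 10. Try u_k = A + B·r^k with r = q/p = (9/13)/(4/13) = 9/4. Substitution satisfies the recurrence; boundary conditions give:
  u_k = (1 − r^k) / (1 − r^N) = (1 − (9/4)^9) / (1 − (9/4)^11) = 1238906704/6275373061.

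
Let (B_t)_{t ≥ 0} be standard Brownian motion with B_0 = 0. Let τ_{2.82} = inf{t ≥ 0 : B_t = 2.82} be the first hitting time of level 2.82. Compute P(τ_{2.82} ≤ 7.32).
P(τ_{2.82} ≤ 7.32) = 2(1 − Φ(2.82/√7.32)) = 2(1 − Φ(1.0423)) ≈ 0.2973

By the reflection principle for standard BM, P(τ_b ≤ t) = 2 · P(B_t ≥ b). Since B_t ~ N(0, t), P(B_t ≥ 2.82) = 1 − Φ(2.82/√t) = 1 − Φ(2.82/√7.32) = 1 − Φ(1.0423) ≈ 0.14864. Doubling: P(τ_{2.82} ≤ 7.32) ≈ 2 · 0.14864 = 0.29728 ≈ 0.2973.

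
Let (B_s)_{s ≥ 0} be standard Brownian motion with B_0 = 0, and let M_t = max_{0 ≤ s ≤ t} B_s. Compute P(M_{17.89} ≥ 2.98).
P(M_{17.89} ≥ 2.98) = 2·P(B_{17.89} ≥ 2.98) = 2(1 − Φ(2.98/√17.89)) ≈ 0.4811

By the reflection principle for Brownian motion, P(M_t ≥ a) = 2 · P(B_t ≥ a) for a ≥ 0. Since B_t ~ N(0, t), P(B_t ≥ 2.98) = 1 − Φ(2.98/√t) = 1 − Φ(2.98/√17.89) = 1 − Φ(0.7045). So
  P(M_{17.89} ≥ 2.98) = 2(1 − Φ(0.7045)) ≈ 0.4811.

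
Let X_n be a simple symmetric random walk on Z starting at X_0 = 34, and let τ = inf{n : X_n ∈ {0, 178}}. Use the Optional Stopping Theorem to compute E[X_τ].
E[X_τ] = 34

X_n is a martingale and τ is a bounded-mean stopping time (indeed τ is finite a.s. with bounded expectation since the walk is in a bounded region). By the OST, E[X_τ] = E[X_0] = 34. Equivalently: E[X_τ] = 178 · P(hit 178 first) + 0 · P(hit 0 first) = 178 · (34/178) = 34.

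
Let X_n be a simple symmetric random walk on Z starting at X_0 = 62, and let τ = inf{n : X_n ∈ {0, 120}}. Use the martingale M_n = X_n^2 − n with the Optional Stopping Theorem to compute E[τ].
E[τ] = 3596

M_n = X_n^2 − n is a martingale (since E[X_{n+1}^2 | F_n] = X_n^2 + 1). By OST (τ has finite mean in a bounded region), E[M_τ] = E[M_0] = X_0^2 − 0 = 62^2 = 3844. Also E[M_τ] = E[X_τ^2] − E[τ]. The walk exits at 0 or 120, with P(hit 120 first) = 62/120, so E[X_τ^2] = 120^2 · 62/120 + 0 = 7440. Thus E[τ] = E[X_τ^2] − E[M_τ] = 7440 − 3844 = 3596 = 62(120 − 62) = 3596.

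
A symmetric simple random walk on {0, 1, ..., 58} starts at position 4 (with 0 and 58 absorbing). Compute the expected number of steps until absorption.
E[τ | X_0 = 4] = 216

Let v_k = E[τ | X_0 = k]. Boundary: v_0 = v_58 = 0. Recurrence: v_k = 1 + (v_{k-1} + v_{k+1})/2 for 1 ≤ k ≤ 57. The particular solution to v_k − (v_{k-1} + v_{k+1})/2 = 1 is v_k = −k^2. Adding homogeneous solution A + B k and matching boundaries gives v_k = k (58 − k). Substituting k = 4: v_4 = 4 · 54 = 216.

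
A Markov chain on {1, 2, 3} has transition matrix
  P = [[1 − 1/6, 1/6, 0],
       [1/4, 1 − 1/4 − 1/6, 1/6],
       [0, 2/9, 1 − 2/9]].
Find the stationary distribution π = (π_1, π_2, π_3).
π = (6/13, 4/13, 3/13)

This is a birth-death chain on three states, which satisfies detailed balance: π_1 · P_{12} = π_2 · P_{21} and π_2 · P_{23} = π_3 · P_{32}.
From π_1 · 1/6 = π_2 · 1/4: π_2/π_1 = (1/6)/(1/4) = 2/3.
From π_2 · 1/6 = π_3 · 2/9: π_3/π_2 = (1/6)/(2/9) = 3/4.
Take π_1 proportional to 1; then unnormalized π = (1, 2/3, 1/2). Normalize by dividing by the sum 13/6:
  π = (6/13, 4/13, 3/13).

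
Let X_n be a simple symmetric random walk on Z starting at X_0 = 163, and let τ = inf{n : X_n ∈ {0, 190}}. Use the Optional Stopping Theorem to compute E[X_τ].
E[X_τ] = 163

X_n is a martingale and τ is a bounded-mean stopping time (indeed τ is finite a.s. with bounded expectation since the walk is in a bounded region). By the OST, E[X_τ] = E[X_0] = 163. Equivalently: E[X_τ] = 190 · P(hit 190 first) + 0 · P(hit 0 first) = 190 · (163/190) = 163.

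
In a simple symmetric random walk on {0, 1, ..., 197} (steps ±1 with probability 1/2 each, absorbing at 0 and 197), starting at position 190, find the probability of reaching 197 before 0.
P(hit 197 before 0) = 190/197

Let u_k = P(hit 197 before 0 | start at k). Then u_0 = 0, u_197 = 1, and u_k = u_{k-1}/2 + u_{k+1}/2 for 1 ≤ k ≤ 196. This harmonic recurrence is solved by u_k = k/197, giving u_190 = 190/197.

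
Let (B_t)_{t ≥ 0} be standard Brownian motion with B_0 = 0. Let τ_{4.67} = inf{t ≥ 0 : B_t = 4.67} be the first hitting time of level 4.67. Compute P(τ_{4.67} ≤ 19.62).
P(τ_{4.67} ≤ 19.62) = 2(1 − Φ(4.67/√19.62)) = 2(1 − Φ(1.0543)) ≈ 0.2917

By the reflection principle for standard BM, P(τ_b ≤ t) = 2 · P(B_t ≥ b). Since B_t ~ N(0, t), P(B_t ≥ 4.67) = 1 − Φ(4.67/√t) = 1 − Φ(4.67/√19.62) = 1 − Φ(1.0543) ≈ 0.14587. Doubling: P(τ_{4.67} ≤ 19.62) ≈ 2 · 0.14587 = 0.29174 ≈ 0.2917.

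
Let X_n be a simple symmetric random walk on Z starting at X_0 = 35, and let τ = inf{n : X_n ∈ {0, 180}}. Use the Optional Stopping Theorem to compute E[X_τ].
E[X_τ] = 35

X_n is a martingale and τ is a bounded-mean stopping time (indeed τ is finite a.s. with bounded expectation since the walk is in a bounded region). By the OST, E[X_τ] = E[X_0] = 35. Equivalently: E[X_τ] = 180 · P(hit 180 first) + 0 · P(hit 0 first) = 180 · (35/180) = 35.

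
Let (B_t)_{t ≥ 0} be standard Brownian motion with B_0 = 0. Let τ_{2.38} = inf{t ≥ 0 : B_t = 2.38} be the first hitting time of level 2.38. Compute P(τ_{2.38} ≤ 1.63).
P(τ_{2.38} ≤ 1.63) = 2(1 − Φ(2.38/√1.63)) = 2(1 − Φ(1.8642)) ≈ 0.0623

By the reflection principle for standard BM, P(τ_b ≤ t) = 2 · P(B_t ≥ b). Since B_t ~ N(0, t), P(B_t ≥ 2.38) = 1 − Φ(2.38/√t) = 1 − Φ(2.38/√1.63) = 1 − Φ(1.8642) ≈ 0.03115. Doubling: P(τ_{2.38} ≤ 1.63) ≈ 2 · 0.03115 = 0.06230 ≈ 0.0623.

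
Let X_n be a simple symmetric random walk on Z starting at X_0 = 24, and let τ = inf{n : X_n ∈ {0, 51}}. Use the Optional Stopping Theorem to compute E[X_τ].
E[X_τ] = 24

X_n is a martingale and τ is a bounded-mean stopping time (indeed τ is finite a.s. with bounded expectation since the walk is in a bounded region). By the OST, E[X_τ] = E[X_0] = 24. Equivalently: E[X_τ] = 51 · P(hit 51 first) + 0 · P(hit 0 first) = 51 · (24/51) = 24.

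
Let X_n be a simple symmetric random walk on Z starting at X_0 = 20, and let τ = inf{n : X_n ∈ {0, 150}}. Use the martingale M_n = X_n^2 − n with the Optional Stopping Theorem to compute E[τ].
E[τ] = 2600

M_n = X_n^2 − n is a martingale (since E[X_{n+1}^2 | F_n] = X_n^2 + 1). By OST (τ has finite mean in a bounded region), E[M_τ] = E[M_0] = X_0^2 − 0 = 20^2 = 400. Also E[M_τ] = E[X_τ^2] − E[τ]. The walk exits at 0 or 150, with P(hit 150 first) = 20/150, so E[X_τ^2] = 150^2 · 20/150 + 0 = 3000. Thus E[τ] = E[X_τ^2] − E[M_τ] = 3000 − 400 = 2600 = 20(150 − 20) = 2600.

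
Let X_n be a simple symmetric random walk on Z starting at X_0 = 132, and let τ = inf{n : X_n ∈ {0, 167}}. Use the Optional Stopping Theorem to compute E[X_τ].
E[X_τ] = 132

X_n is a martingale and τ is a bounded-mean stopping time (indeed τ is finite a.s. with bounded expectation since the walk is in a bounded region). By the OST, E[X_τ] = E[X_0] = 132. Equivalently: E[X_τ] = 167 · P(hit 167 first) + 0 · P(hit 0 first) = 167 · (132/167) = 132.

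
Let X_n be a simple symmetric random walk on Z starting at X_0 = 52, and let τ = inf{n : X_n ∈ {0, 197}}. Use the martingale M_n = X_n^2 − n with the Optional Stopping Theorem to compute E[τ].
E[τ] = 7540

M_n = X_n^2 − n is a martingale (since E[X_{n+1}^2 | F_n] = X_n^2 + 1). By OST (τ has finite mean in a bounded region), E[M_τ] = E[M_0] = X_0^2 − 0 = 52^2 = 2704. Also E[M_τ] = E[X_τ^2] − E[τ]. The walk exits at 0 or 197, with P(hit 197 first) = 52/197, so E[X_τ^2] = 197^2 · 52/197 + 0 = 10244. Thus E[τ] = E[X_τ^2] − E[M_τ] = 10244 − 2704 = 7540 = 52(197 − 52) = 7540.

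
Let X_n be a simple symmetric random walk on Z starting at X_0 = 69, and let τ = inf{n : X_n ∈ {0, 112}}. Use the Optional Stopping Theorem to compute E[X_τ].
E[X_τ] = 69

X_n is a martingale and τ is a bounded-mean stopping time (indeed τ is finite a.s. with bounded expectation since the walk is in a bounded region). By the OST, E[X_τ] = E[X_0] = 69. Equivalently: E[X_τ] = 112 · P(hit 112 first) + 0 · P(hit 0 first) = 112 · (69/112) = 69.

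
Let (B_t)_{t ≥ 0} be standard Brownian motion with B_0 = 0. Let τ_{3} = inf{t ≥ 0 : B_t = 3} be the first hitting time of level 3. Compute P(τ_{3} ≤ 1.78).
P(τ_{3} ≤ 1.78) = 2(1 − Φ(3/√1.78)) = 2(1 − Φ(2.2486)) ≈ 0.0245

By the reflection principle for standard BM, P(τ_b ≤ t) = 2 · P(B_t ≥ b). Since B_t ~ N(0, t), P(B_t ≥ 3) = 1 − Φ(3/√t) = 1 − Φ(3/√1.78) = 1 − Φ(2.2486) ≈ 0.01227. Doubling: P(τ_{3} ≤ 1.78) ≈ 2 · 0.01227 = 0.02454 ≈ 0.0245.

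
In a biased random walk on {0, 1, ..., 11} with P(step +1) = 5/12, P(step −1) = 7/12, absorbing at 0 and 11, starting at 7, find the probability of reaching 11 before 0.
P(hit 11 before 0) = (1 − (7/5)^7) / (1 − (7/5)^11) = 232943125/964249309

Let u_k denote P(reach 11 before 0 | start at k). Boundary: u_0 = 0, u_11 = 1. Recurrence: u_k = 5/12·u_{k+1} + 7/12·u_{k-1} for 1 ≤ k ≤ 10. Try u_k = A + B·r^k with r = q/p = (7/12)/(5/12) = 7/5. Substitution satisfies the recurrence; boundary conditions give:
  u_k = (1 − r^k) / (1 − r^N) = (1 − (7/5)^7) / (1 − (7/5)^11) = 232943125/964249309.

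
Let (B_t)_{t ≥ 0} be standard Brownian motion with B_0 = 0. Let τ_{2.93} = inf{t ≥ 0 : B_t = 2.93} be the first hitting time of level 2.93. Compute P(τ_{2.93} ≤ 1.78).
P(τ_{2.93} ≤ 1.78) = 2(1 − Φ(2.93/√1.78)) = 2(1 − Φ(2.1961)) ≈ 0.0281

By the reflection principle for standard BM, P(τ_b ≤ t) = 2 · P(B_t ≥ b). Since B_t ~ N(0, t), P(B_t ≥ 2.93) = 1 − Φ(2.93/√t) = 1 − Φ(2.93/√1.78) = 1 − Φ(2.1961) ≈ 0.01404. Doubling: P(τ_{2.93} ≤ 1.78) ≈ 2 · 0.01404 = 0.02808 ≈ 0.0281.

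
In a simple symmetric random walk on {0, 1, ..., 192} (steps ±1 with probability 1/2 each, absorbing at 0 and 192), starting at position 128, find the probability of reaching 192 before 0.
P(hit 192 before 0) = 128/192 = 2/3

Let u_k = P(hit 192 before 0 | start at k). Then u_0 = 0, u_192 = 1, and u_k = u_{k-1}/2 + u_{k+1}/2 for 1 ≤ k ≤ 191. This harmonic recurrence is solved by u_k = k/192, giving u_128 = 128/192 = 2/3.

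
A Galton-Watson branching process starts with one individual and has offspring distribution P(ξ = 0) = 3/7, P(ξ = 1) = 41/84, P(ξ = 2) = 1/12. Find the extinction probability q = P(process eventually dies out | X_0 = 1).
q = 1

Mean offspring μ = 0·3/7 + 1·41/84 + 2·1/12 = 55/84 ≤ 1. For μ ≤ 1 with offspring not concentrated at 1, the Galton-Watson process goes extinct almost surely, so q = 1.
(Algebraic check: The pgf is f(s) = 3/7 + 41/84·s + 1/12·s². The extinction probability q is the smallest fixed point of f in [0, 1]. Setting s = f(s):
  1/12·s² + (41/84 − 1)·s + 3/7 = 0
  1/12·s² − (3/7 + 1/12)·s + 3/7 = 0
which factors as (s − 1)·(1/12·s − 3/7) = 0, giving roots s = 1 and s = (3/7)/(1/12) = 36/7. Since 36/7 ≥ 1, the smallest root in [0, 1] is s = 1.)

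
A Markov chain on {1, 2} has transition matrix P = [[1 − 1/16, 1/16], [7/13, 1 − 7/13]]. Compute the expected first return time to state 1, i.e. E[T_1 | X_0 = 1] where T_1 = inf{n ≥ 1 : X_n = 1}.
E[T_1 | X_0 = 1] = 1/π_1 = 125/112

For an irreducible recurrent Markov chain with stationary distribution π, E[T_i | X_0 = i] = 1/π_i (Kac's formula). Here π_1 = (7/13)/(1/16 + 7/13) = (7/13)/(125/208) = 112/125, so E[T_1 | X_0 = 1] = 1/π_1 = (1/16 + 7/13)/(7/13) = (125/208)/(7/13) = 125/112.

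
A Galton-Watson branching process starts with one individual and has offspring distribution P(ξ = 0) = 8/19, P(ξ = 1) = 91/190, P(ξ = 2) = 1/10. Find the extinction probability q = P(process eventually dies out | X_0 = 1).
q = 1

Mean offspring μ = 0·8/19 + 1·91/190 + 2·1/10 = 129/190 ≤ 1. For μ ≤ 1 with offspring not concentrated at 1, the Galton-Watson process goes extinct almost surely, so q = 1.
(Algebraic check: The pgf is f(s) = 8/19 + 91/190·s + 1/10·s². The extinction probability q is the smallest fixed point of f in [0, 1]. Setting s = f(s):
  1/10·s² + (91/190 − 1)·s + 8/19 = 0
  1/10·s² − (8/19 + 1/10)·s + 8/19 = 0
which factors as (s − 1)·(1/10·s − 8/19) = 0, giving roots s = 1 and s = (8/19)/(1/10) = 80/19. Since 80/19 ≥ 1, the smallest root in [0, 1] is s = 1.)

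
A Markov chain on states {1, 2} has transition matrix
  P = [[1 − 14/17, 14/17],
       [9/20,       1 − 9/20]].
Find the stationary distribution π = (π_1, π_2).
π_1 = 153/433, π_2 = 280/433

Solve πP = π with π_1 + π_2 = 1. From πP = π: π_1 · (1 − 14/17) + π_2 · 9/20 = π_1 ⇒ π_2 · 9/20 = π_1 · 14/17 ⇒ π_2/π_1 = (14/17)/(9/20) = 280/153. Together with π_1 + π_2 = 1:
  π_1 = (9/20)/(14/17 + 9/20) = (9/20)/(433/340) = 153/433,
  π_2 = (14/17)/(14/17 + 9/20) = (14/17)/(433/340) = 280/433.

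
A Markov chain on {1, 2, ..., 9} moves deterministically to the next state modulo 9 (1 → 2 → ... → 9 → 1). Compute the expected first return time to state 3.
E[T_3 | X_0 = 3] = 9

The chain cycles deterministically, so starting at state 3 it returns in exactly 9 steps. Equivalently, the stationary distribution is uniform π_j = 1/9 for every state j, so by Kac's formula E[T_3] = 1/π_3 = 9.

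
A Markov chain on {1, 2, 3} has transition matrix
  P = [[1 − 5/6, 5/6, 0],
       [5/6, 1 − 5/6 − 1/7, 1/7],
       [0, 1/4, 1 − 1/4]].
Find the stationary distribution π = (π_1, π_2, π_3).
π = (7/18, 7/18, 2/9)

This is a birth-death chain on three states, which satisfies detailed balance: π_1 · P_{12} = π_2 · P_{21} and π_2 · P_{23} = π_3 · P_{32}.
From π_1 · 5/6 = π_2 · 5/6: π_2/π_1 = (5/6)/(5/6) = 1.
From π_2 · 1/7 = π_3 · 1/4: π_3/π_2 = (1/7)/(1/4) = 4/7.
Take π_1 proportional to 1; then unnormalized π = (1, 1, 4/7). Normalize by dividing by the sum 18/7:
  π = (7/18, 7/18, 2/9).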